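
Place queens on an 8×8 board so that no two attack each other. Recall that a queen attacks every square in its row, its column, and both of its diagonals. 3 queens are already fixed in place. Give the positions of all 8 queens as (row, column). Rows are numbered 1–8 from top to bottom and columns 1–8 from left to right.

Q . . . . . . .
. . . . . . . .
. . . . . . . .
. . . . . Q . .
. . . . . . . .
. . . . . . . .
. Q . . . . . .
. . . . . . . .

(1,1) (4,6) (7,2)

Row 2: attacked by (1,1)→{1,2}; (4,6)→{4,6,8}; (7,2)→{2,7}. Safe: 3, 5. Place at column 5.
Row 3: attacked by (1,1)→{1,3}; (2,5)→{4,5,6}; (4,6)→{5,6,7}; (7,2)→{2,6}. Safe: 8. Place at column 8.
Row 5: attacked by (1,1)→{1,5}; (2,5)→{2,5,8}; (3,8)→{6,8}; (4,6)→{5,6,7}; (7,2)→{2,4}. Safe: 3. Place at column 3.
Row 6: attacked by (1,1)→{1,6}; (2,5)→{1,5}; (3,8)→{5,8}; (4,6)→{4,6,8}; (5,3)→{2,3,4}; (7,2)→{1,2,3}. Safe: 7. Place at column 7.
Row 8: attacked by (1,1)→{1,8}; (2,5)→{5}; (3,8)→{3,8}; (4,6)→{2,6}; (5,3)→{3,6}; (6,7)→{5,7}; (7,2)→{1,2,3}. Safe: 4. Place at column 4.
Columns [1, 5, 8, 6, 3, 7, 2, 4], r−c [0, -3, -5, -2, 2, -1, 5, 4], r+c [2, 7, 11, 10, 8, 13, 9, 12] are all distinct, so no two queens attack.

(1,1) (2,5) (3,8) (4,6) (5,3) (6,7) (7,2) (8,4)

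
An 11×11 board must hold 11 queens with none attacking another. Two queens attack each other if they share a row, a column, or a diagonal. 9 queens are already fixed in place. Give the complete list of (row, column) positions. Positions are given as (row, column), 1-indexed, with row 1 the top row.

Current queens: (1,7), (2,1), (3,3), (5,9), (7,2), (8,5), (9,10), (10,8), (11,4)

(1,7) (2,1) (3,3) (4,6) (5,9) (6,11) (7,2) (8,5) (9,10) (10,8) (11,4)

Row 4: attacked by (1,7)→{4,7,10}; (2,1)→{1,3}; (3,3)→{2,3,4}; (5,9)→{8,9,10}; (7,2)→{2,5}; (8,5)→{1,5,9}; (9,10)→{5,10}; (10,8)→{2,8}; (11,4)→{4,11}. Safe: 6. Place at column 6.
Row 6: attacked by (1,7)→{2,7}; (2,1)→{1,5}; (3,3)→{3,6}; (4,6)→{4,6,8}; (5,9)→{8,9,10}; (7,2)→{1,2,3}; (8,5)→{3,5,7}; (9,10)→{7,10}; (10,8)→{4,8}; (11,4)→{4,9}. Safe: 11. Place at column 11.
Columns [7, 1, 3, 6, 9, 11, 2, 5, 10, 8, 4], r−c [-6, 1, 0, -2, -4, -5, 5, 3, -1, 2, 7], r+c [8, 3, 6, 10, 14, 17, 9, 13, 19, 18, 15] are all distinct, so no two queens attack.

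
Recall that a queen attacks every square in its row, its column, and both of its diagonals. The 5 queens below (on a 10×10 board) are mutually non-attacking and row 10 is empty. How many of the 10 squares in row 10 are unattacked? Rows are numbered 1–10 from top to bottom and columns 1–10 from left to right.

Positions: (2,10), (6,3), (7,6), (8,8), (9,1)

2

(2,10) attacks row 10 at column 10 and diagonals 2.
(6,3) attacks row 10 at column 3 and diagonals 7.
(7,6) attacks row 10 at column 6 and diagonals 3, 9.
(8,8) attacks row 10 at column 8 and diagonals 6, 10.
(9,1) attacks row 10 at column 1 and diagonals 2.
Attacked columns: {1, 2, 3, 6, 7, 8, 9, 10}. Safe: {4, 5}.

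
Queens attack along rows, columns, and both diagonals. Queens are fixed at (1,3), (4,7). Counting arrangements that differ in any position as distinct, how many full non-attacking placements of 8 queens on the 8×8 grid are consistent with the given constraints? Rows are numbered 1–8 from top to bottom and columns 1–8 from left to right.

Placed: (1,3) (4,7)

3

Branch on row 2: col 1 → 0; col 6 → 2; col 8 → 1.
Sum: 0 + 2 + 1 = 3.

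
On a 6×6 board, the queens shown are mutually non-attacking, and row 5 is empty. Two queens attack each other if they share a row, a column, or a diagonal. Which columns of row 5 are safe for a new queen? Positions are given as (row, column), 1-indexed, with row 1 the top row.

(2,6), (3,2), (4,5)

columns 1

(2,6) attacks row 5 at column 6 and diagonals 3.
(3,2) attacks row 5 at column 2 and diagonals 4.
(4,5) attacks row 5 at column 5 and diagonals 4, 6.
Attacked columns: {2, 3, 4, 5, 6}. Safe: {1}.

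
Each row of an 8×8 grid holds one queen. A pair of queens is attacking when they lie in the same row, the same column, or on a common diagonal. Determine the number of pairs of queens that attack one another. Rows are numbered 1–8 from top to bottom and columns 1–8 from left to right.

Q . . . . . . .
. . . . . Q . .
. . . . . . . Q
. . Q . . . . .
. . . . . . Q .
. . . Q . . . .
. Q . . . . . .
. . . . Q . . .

0

All columns are distinct and no two queens satisfy |Δrow| = |Δcol|, so no pair attacks.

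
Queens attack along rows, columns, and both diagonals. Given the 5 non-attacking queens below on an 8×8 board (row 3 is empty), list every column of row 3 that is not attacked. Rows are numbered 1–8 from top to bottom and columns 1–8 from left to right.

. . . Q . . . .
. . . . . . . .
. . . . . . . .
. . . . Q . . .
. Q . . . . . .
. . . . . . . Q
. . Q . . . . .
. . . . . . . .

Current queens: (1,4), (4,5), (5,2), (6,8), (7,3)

(1,4) attacks row 3 at column 4 and diagonals 2, 6.
(4,5) attacks row 3 at column 5 and diagonals 4, 6.
(5,2) attacks row 3 at column 2 and diagonals 4.
(6,8) attacks row 3 at column 8 and diagonals 5.
(7,3) attacks row 3 at column 3 and diagonals 7.
Attacked columns: {2, 3, 4, 5, 6, 7, 8}. Safe: {1}.

columns 1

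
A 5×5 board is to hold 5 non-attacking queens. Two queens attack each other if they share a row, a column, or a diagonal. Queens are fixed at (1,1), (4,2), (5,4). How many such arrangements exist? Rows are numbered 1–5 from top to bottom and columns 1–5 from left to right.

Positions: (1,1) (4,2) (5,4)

Branch on row 2: col 3 → 1; col 5 → 0.
Sum: 1 + 0 = 1.

1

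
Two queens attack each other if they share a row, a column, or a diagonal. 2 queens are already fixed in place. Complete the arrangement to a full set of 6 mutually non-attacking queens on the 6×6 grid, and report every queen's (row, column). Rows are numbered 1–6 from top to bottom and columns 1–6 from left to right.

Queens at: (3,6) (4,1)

Row 1: attacked by (3,6)→{4,6}; (4,1)→{1,4}. Safe: 2, 3, 5. Place at column 2.
Row 2: attacked by (1,2)→{1,2,3}; (3,6)→{5,6}; (4,1)→{1,3}. Safe: 4. Place at column 4.
Row 5: attacked by (1,2)→{2,6}; (2,4)→{1,4}; (3,6)→{4,6}; (4,1)→{1,2}. Safe: 3, 5. Place at column 3.
Row 6: attacked by (1,2)→{2}; (2,4)→{4}; (3,6)→{3,6}; (4,1)→{1,3}; (5,3)→{2,3,4}. Safe: 5. Place at column 5.
Columns [2, 4, 6, 1, 3, 5], r−c [-1, -2, -3, 3, 2, 1], r+c [3, 6, 9, 5, 8, 11] are all distinct, so no two queens attack.

(1,2) (2,4) (3,6) (4,1) (5,3) (6,5)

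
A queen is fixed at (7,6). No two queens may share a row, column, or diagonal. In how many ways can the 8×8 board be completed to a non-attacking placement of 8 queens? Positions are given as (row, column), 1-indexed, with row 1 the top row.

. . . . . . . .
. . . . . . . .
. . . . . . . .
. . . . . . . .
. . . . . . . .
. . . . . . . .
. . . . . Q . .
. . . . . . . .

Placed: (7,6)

Branch on row 1: col 1 → 1; col 2 → 3; col 3 → 0; col 4 → 3; col 5 → 6; col 7 → 1; col 8 → 0.
Sum: 1 + 3 + 0 + 3 + 6 + 1 + 0 = 14.

14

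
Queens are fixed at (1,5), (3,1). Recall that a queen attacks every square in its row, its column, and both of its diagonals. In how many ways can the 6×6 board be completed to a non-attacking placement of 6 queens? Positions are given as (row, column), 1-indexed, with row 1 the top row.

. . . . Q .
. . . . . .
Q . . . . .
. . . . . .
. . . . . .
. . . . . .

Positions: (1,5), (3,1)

1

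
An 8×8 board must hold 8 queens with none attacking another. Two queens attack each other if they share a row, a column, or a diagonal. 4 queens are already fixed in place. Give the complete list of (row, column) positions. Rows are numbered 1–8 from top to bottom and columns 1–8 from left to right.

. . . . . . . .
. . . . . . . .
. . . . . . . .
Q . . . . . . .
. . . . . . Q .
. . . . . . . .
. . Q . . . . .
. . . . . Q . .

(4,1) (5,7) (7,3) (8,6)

Row 1: attacked by (4,1)→{1,4}; (5,7)→{3,7}; (7,3)→{3}; (8,6)→{6}. Safe: 2, 5, 8. Place at column 8.
Row 2: attacked by (1,8)→{7,8}; (4,1)→{1,3}; (5,7)→{4,7}; (7,3)→{3,8}; (8,6)→{6}. Safe: 2, 5. Place at column 2.
Row 3: attacked by (1,8)→{6,8}; (2,2)→{1,2,3}; (4,1)→{1,2}; (5,7)→{5,7}; (7,3)→{3,7}; (8,6)→{1,6}. Safe: 4. Place at column 4.
Row 6: attacked by (1,8)→{3,8}; (2,2)→{2,6}; (3,4)→{1,4,7}; (4,1)→{1,3}; (5,7)→{6,7,8}; (7,3)→{2,3,4}; (8,6)→{4,6,8}. Safe: 5. Place at column 5.
Columns [8, 2, 4, 1, 7, 5, 3, 6], r−c [-7, 0, -1, 3, -2, 1, 4, 2], r+c [9, 4, 7, 5, 12, 11, 10, 14] are all distinct, so no two queens attack.

(1,8) (2,2) (3,4) (4,1) (5,7) (6,5) (7,3) (8,6)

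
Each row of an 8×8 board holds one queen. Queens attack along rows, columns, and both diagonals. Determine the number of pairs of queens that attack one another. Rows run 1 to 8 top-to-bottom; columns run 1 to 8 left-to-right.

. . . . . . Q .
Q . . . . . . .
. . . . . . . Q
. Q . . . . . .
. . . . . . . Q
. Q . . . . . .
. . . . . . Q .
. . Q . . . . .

Same column: (1,7)–(7,7) (column 7); (3,8)–(5,8) (column 8); (4,2)–(6,2) (column 2).
Same diagonal: (1,7)–(6,2) (|1−6| = |7−2| = 5); (3,8)–(8,3) (|3−8| = |8−3| = 5).
Total attacking pairs: 5.

5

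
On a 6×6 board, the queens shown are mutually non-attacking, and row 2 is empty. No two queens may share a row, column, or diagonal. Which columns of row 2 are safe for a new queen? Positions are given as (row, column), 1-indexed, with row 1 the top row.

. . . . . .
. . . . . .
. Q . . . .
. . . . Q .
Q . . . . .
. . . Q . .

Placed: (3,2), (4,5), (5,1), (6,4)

(3,2) attacks row 2 at column 2 and diagonals 1, 3.
(4,5) attacks row 2 at column 5 and diagonals 3.
(5,1) attacks row 2 at column 1 and diagonals 4.
(6,4) attacks row 2 at column 4.
Attacked columns: {1, 2, 3, 4, 5}. Safe: {6}.

columns 6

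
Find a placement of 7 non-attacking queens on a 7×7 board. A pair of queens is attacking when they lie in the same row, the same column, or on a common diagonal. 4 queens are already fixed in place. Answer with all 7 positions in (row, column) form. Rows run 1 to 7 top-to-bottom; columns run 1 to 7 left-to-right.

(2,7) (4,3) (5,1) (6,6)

(1,2) (2,7) (3,5) (4,3) (5,1) (6,6) (7,4)

Row 1: attacked by (2,7)→{6,7}; (4,3)→{3,6}; (5,1)→{1,5}; (6,6)→{1,6}. Safe: 2, 4. Place at column 2.
Row 3: attacked by (1,2)→{2,4}; (2,7)→{6,7}; (4,3)→{2,3,4}; (5,1)→{1,3}; (6,6)→{3,6}. Safe: 5. Place at column 5.
Row 7: attacked by (1,2)→{2}; (2,7)→{2,7}; (3,5)→{1,5}; (4,3)→{3,6}; (5,1)→{1,3}; (6,6)→{5,6,7}. Safe: 4. Place at column 4.
Columns [2, 7, 5, 3, 1, 6, 4], r−c [-1, -5, -2, 1, 4, 0, 3], r+c [3, 9, 8, 7, 6, 12, 11] are all distinct, so no two queens attack.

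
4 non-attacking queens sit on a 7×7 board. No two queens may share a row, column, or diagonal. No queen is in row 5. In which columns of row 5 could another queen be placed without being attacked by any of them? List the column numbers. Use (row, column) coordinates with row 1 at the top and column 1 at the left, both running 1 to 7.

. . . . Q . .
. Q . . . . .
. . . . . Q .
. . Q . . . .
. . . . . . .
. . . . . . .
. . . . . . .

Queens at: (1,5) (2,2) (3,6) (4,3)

columns 7

(1,5) attacks row 5 at column 5 and diagonals 1.
(2,2) attacks row 5 at column 2 and diagonals 5.
(3,6) attacks row 5 at column 6 and diagonals 4.
(4,3) attacks row 5 at column 3 and diagonals 2, 4.
Attacked columns: {1, 2, 3, 4, 5, 6}. Safe: {7}.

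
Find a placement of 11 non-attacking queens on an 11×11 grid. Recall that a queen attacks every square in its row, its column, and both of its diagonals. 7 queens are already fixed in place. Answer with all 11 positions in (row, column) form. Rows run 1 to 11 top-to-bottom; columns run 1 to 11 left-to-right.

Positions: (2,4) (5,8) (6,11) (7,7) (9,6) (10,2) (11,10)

Row 1: attacked by (2,4)→{3,4,5}; (5,8)→{4,8}; (6,11)→{6,11}; (7,7)→{1,7}; (9,6)→{6}; (10,2)→{2,11}; (11,10)→{10}. Safe: 9. Place at column 9.
Row 3: attacked by (1,9)→{7,9,11}; (2,4)→{3,4,5}; (5,8)→{6,8,10}; (6,11)→{8,11}; (7,7)→{3,7,11}; (9,6)→{6}; (10,2)→{2,9}; (11,10)→{2,10}. Safe: 1. Place at column 1.
Row 4: attacked by (1,9)→{6,9}; (2,4)→{2,4,6}; (3,1)→{1,2}; (5,8)→{7,8,9}; (6,11)→{9,11}; (7,7)→{4,7,10}; (9,6)→{1,6,11}; (10,2)→{2,8}; (11,10)→{3,10}. Safe: 5. Place at column 5.
Row 8: attacked by (1,9)→{2,9}; (2,4)→{4,10}; (3,1)→{1,6}; (4,5)→{1,5,9}; (5,8)→{5,8,11}; (6,11)→{9,11}; (7,7)→{6,7,8}; (9,6)→{5,6,7}; (10,2)→{2,4}; (11,10)→{7,10}. Safe: 3. Place at column 3.
Columns [9, 4, 1, 5, 8, 11, 7, 3, 6, 2, 10], r−c [-8, -2, 2, -1, -3, -5, 0, 5, 3, 8, 1], r+c [10, 6, 4, 9, 13, 17, 14, 11, 15, 12, 21] are all distinct, so no two queens attack.

(1,9) (2,4) (3,1) (4,5) (5,8) (6,11) (7,7) (8,3) (9,6) (10,2) (11,10)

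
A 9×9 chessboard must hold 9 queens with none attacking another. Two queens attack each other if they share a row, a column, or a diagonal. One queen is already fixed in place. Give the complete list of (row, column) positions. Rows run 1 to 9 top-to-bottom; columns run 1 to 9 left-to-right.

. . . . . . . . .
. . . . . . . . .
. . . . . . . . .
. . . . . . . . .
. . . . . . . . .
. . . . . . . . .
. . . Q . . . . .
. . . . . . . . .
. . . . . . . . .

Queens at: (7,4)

(1,8) (2,3) (3,5) (4,9) (5,1) (6,6) (7,4) (8,2) (9,7)

Row 1: attacked by (7,4)→{4}. Safe: 1, 2, 3, 5, 6, 7, 8, 9. Place at column 8.
Row 2: attacked by (1,8)→{7,8,9}; (7,4)→{4,9}. Safe: 1, 2, 3, 5, 6. Place at column 3.
Row 3: attacked by (1,8)→{6,8}; (2,3)→{2,3,4}; (7,4)→{4,8}. Safe: 1, 5, 7, 9. Place at column 5.
Row 4: attacked by (1,8)→{5,8}; (2,3)→{1,3,5}; (3,5)→{4,5,6}; (7,4)→{1,4,7}. Safe: 2, 9. Place at column 9.
Row 5: attacked by (1,8)→{4,8}; (2,3)→{3,6}; (3,5)→{3,5,7}; (4,9)→{8,9}; (7,4)→{2,4,6}. Safe: 1. Place at column 1.
Row 6: attacked by (1,8)→{3,8}; (2,3)→{3,7}; (3,5)→{2,5,8}; (4,9)→{7,9}; (5,1)→{1,2}; (7,4)→{3,4,5}. Safe: 6. Place at column 6.
Row 8: attacked by (1,8)→{1,8}; (2,3)→{3,9}; (3,5)→{5}; (4,9)→{5,9}; (5,1)→{1,4}; (6,6)→{4,6,8}; (7,4)→{3,4,5}. Safe: 2, 7. Place at column 2.
Row 9: attacked by (1,8)→{8}; (2,3)→{3}; (3,5)→{5}; (4,9)→{4,9}; (5,1)→{1,5}; (6,6)→{3,6,9}; (7,4)→{2,4,6}; (8,2)→{1,2,3}. Safe: 7. Place at column 7.
Columns [8, 3, 5, 9, 1, 6, 4, 2, 7], r−c [-7, -1, -2, -5, 4, 0, 3, 6, 2], r+c [9, 5, 8, 13, 6, 12, 11, 10, 16] are all distinct, so no two queens attack.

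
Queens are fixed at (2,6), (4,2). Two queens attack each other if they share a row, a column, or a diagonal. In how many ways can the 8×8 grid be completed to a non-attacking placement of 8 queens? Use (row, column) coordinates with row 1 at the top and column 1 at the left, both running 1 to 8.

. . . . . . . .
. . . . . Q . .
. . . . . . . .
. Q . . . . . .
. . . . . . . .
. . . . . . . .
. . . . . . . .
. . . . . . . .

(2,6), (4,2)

Branch on row 1: col 1 → 0; col 3 → 2; col 4 → 1; col 8 → 0.
Sum: 0 + 2 + 1 + 0 = 3.

3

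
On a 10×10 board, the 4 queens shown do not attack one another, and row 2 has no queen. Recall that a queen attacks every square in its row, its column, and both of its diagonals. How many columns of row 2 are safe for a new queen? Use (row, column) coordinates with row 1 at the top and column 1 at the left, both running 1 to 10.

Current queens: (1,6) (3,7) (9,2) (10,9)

3

(1,6) attacks row 2 at column 6 and diagonals 5, 7.
(3,7) attacks row 2 at column 7 and diagonals 6, 8.
(9,2) attacks row 2 at column 2 and diagonals 9.
(10,9) attacks row 2 at column 9 and diagonals 1.
Attacked columns: {1, 2, 5, 6, 7, 8, 9}. Safe: {3, 4, 10}.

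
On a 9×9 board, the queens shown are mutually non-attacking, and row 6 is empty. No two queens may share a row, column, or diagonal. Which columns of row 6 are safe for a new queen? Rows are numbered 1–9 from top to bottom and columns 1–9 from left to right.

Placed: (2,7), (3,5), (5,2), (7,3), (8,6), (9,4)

columns 9

(2,7) attacks row 6 at column 7 and diagonals 3.
(3,5) attacks row 6 at column 5 and diagonals 2, 8.
(5,2) attacks row 6 at column 2 and diagonals 1, 3.
(7,3) attacks row 6 at column 3 and diagonals 2, 4.
(8,6) attacks row 6 at column 6 and diagonals 4, 8.
(9,4) attacks row 6 at column 4 and diagonals 1, 7.
Attacked columns: {1, 2, 3, 4, 5, 6, 7, 8}. Safe: {9}.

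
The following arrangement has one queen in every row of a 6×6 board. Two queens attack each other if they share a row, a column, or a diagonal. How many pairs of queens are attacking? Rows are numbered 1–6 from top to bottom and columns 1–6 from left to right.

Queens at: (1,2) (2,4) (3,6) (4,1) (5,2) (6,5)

Same column: (1,2)–(5,2) (column 2).
Same diagonal: (4,1)–(5,2) (|4−5| = |1−2| = 1).
Total attacking pairs: 2.

2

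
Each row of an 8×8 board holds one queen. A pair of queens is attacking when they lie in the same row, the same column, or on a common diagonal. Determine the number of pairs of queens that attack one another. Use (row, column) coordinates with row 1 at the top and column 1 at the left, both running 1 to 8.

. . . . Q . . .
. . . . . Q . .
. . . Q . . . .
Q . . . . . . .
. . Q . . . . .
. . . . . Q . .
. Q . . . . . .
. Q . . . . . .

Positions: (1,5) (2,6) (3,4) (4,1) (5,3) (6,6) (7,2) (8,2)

4

Same column: (2,6)–(6,6) (column 6); (7,2)–(8,2) (column 2).
Same diagonal: (1,5)–(2,6) (|1−2| = |5−6| = 1); (2,6)–(5,3) (|2−5| = |6−3| = 3).
Total attacking pairs: 4.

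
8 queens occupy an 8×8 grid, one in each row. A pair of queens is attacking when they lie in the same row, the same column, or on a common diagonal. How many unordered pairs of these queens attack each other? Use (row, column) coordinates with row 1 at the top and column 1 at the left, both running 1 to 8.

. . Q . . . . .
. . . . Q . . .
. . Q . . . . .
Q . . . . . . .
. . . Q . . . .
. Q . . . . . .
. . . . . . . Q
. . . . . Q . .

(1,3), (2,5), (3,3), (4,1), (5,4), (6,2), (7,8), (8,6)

Same column: (1,3)–(3,3) (column 3).
Total attacking pairs: 1.

1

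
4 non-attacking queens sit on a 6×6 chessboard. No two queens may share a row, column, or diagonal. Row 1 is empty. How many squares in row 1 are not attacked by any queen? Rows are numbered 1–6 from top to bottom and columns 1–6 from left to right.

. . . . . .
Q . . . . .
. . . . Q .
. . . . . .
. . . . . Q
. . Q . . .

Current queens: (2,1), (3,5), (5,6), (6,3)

(2,1) attacks row 1 at column 1 and diagonals 2.
(3,5) attacks row 1 at column 5 and diagonals 3.
(5,6) attacks row 1 at column 6 and diagonals 2.
(6,3) attacks row 1 at column 3.
Attacked columns: {1, 2, 3, 5, 6}. Safe: {4}.

1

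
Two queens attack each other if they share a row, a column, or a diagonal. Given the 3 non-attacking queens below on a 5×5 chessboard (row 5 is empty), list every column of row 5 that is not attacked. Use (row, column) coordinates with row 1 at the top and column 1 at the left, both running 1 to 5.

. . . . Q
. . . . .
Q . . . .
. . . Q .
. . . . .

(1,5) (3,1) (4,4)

columns 2

(1,5) attacks row 5 at column 5 and diagonals 1.
(3,1) attacks row 5 at column 1 and diagonals 3.
(4,4) attacks row 5 at column 4 and diagonals 3, 5.
Attacked columns: {1, 3, 4, 5}. Safe: {2}.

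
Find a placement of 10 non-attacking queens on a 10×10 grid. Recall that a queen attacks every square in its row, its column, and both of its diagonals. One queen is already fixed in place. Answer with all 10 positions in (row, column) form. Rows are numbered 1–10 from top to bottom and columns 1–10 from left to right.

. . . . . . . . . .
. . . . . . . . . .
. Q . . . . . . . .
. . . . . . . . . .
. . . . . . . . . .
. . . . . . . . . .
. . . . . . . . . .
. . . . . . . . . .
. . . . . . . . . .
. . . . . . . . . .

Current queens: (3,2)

Row 1: attacked by (3,2)→{2,4}. Safe: 1, 3, 5, 6, 7, 8, 9, 10. Place at column 10.
Row 2: attacked by (1,10)→{9,10}; (3,2)→{1,2,3}. Safe: 4, 5, 6, 7, 8. Place at column 4.
Row 4: attacked by (1,10)→{7,10}; (2,4)→{2,4,6}; (3,2)→{1,2,3}. Safe: 5, 8, 9. Place at column 9.
Row 5: attacked by (1,10)→{6,10}; (2,4)→{1,4,7}; (3,2)→{2,4}; (4,9)→{8,9,10}. Safe: 3, 5. Place at column 3.
Row 6: attacked by (1,10)→{5,10}; (2,4)→{4,8}; (3,2)→{2,5}; (4,9)→{7,9}; (5,3)→{2,3,4}. Safe: 1, 6. Place at column 6.
Row 7: attacked by (1,10)→{4,10}; (2,4)→{4,9}; (3,2)→{2,6}; (4,9)→{6,9}; (5,3)→{1,3,5}; (6,6)→{5,6,7}. Safe: 8. Place at column 8.
Row 8: attacked by (1,10)→{3,10}; (2,4)→{4,10}; (3,2)→{2,7}; (4,9)→{5,9}; (5,3)→{3,6}; (6,6)→{4,6,8}; (7,8)→{7,8,9}. Safe: 1. Place at column 1.
Row 9: attacked by (1,10)→{2,10}; (2,4)→{4}; (3,2)→{2,8}; (4,9)→{4,9}; (5,3)→{3,7}; (6,6)→{3,6,9}; (7,8)→{6,8,10}; (8,1)→{1,2}. Safe: 5. Place at column 5.
Row 10: attacked by (1,10)→{1,10}; (2,4)→{4}; (3,2)→{2,9}; (4,9)→{3,9}; (5,3)→{3,8}; (6,6)→{2,6,10}; (7,8)→{5,8}; (8,1)→{1,3}; (9,5)→{4,5,6}. Safe: 7. Place at column 7.
Columns [10, 4, 2, 9, 3, 6, 8, 1, 5, 7], r−c [-9, -2, 1, -5, 2, 0, -1, 7, 4, 3], r+c [11, 6, 5, 13, 8, 12, 15, 9, 14, 17] are all distinct, so no two queens attack.

(1,10) (2,4) (3,2) (4,9) (5,3) (6,6) (7,8) (8,1) (9,5) (10,7)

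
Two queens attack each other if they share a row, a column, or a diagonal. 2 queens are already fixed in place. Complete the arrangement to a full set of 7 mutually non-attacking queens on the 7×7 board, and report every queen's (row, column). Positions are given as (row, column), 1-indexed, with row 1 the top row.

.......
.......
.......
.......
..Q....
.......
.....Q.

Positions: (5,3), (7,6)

Row 1: attacked by (5,3)→{3,7}; (7,6)→{6}. Safe: 1, 2, 4, 5. Place at column 4.
Row 2: attacked by (1,4)→{3,4,5}; (5,3)→{3,6}; (7,6)→{1,6}. Safe: 2, 7. Place at column 2.
Row 3: attacked by (1,4)→{2,4,6}; (2,2)→{1,2,3}; (5,3)→{1,3,5}; (7,6)→{2,6}. Safe: 7. Place at column 7.
Row 4: attacked by (1,4)→{1,4,7}; (2,2)→{2,4}; (3,7)→{6,7}; (5,3)→{2,3,4}; (7,6)→{3,6}. Safe: 5. Place at column 5.
Row 6: attacked by (1,4)→{4}; (2,2)→{2,6}; (3,7)→{4,7}; (4,5)→{3,5,7}; (5,3)→{2,3,4}; (7,6)→{5,6,7}. Safe: 1. Place at column 1.
Columns [4, 2, 7, 5, 3, 1, 6], r−c [-3, 0, -4, -1, 2, 5, 1], r+c [5, 4, 10, 9, 8, 7, 13] are all distinct, so no two queens attack.

(1,4) (2,2) (3,7) (4,5) (5,3) (6,1) (7,6)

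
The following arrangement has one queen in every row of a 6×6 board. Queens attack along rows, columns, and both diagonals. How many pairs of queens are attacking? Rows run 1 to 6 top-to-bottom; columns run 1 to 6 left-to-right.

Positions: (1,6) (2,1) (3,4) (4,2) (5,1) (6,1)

Same column: (2,1)–(5,1) (column 1); (2,1)–(6,1) (column 1); (5,1)–(6,1) (column 1).
Same diagonal: (1,6)–(3,4) (|1−3| = |6−4| = 2); (1,6)–(6,1) (|1−6| = |6−1| = 5); (3,4)–(6,1) (|3−6| = |4−1| = 3); (4,2)–(5,1) (|4−5| = |2−1| = 1).
Total attacking pairs: 7.

7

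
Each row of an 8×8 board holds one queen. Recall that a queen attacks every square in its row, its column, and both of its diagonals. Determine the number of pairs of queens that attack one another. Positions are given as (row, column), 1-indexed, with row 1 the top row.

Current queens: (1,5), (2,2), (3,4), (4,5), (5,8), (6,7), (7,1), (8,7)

6

Same column: (1,5)–(4,5) (column 5); (6,7)–(8,7) (column 7).
Same diagonal: (3,4)–(4,5) (|3−4| = |4−5| = 1); (3,4)–(6,7) (|3−6| = |4−7| = 3); (4,5)–(6,7) (|4−6| = |5−7| = 2); (5,8)–(6,7) (|5−6| = |8−7| = 1).
Total attacking pairs: 6.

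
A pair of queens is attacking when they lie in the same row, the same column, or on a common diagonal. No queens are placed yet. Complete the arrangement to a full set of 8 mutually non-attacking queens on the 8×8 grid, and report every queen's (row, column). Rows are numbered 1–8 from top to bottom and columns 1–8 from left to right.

Row 1: Safe: 1, 2, 3, 4, 5, 6, 7, 8. Place at column 2.
Row 2: attacked by (1,2)→{1,2,3}. Safe: 4, 5, 6, 7, 8. Place at column 8.
Row 3: attacked by (1,2)→{2,4}; (2,8)→{7,8}. Safe: 1, 3, 5, 6. Place at column 6.
Row 4: attacked by (1,2)→{2,5}; (2,8)→{6,8}; (3,6)→{5,6,7}. Safe: 1, 3, 4. Place at column 1.
Row 5: attacked by (1,2)→{2,6}; (2,8)→{5,8}; (3,6)→{4,6,8}; (4,1)→{1,2}. Safe: 3, 7. Place at column 3.
Row 6: attacked by (1,2)→{2,7}; (2,8)→{4,8}; (3,6)→{3,6}; (4,1)→{1,3}; (5,3)→{2,3,4}. Safe: 5. Place at column 5.
Row 7: attacked by (1,2)→{2,8}; (2,8)→{3,8}; (3,6)→{2,6}; (4,1)→{1,4}; (5,3)→{1,3,5}; (6,5)→{4,5,6}. Safe: 7. Place at column 7.
Row 8: attacked by (1,2)→{2}; (2,8)→{2,8}; (3,6)→{1,6}; (4,1)→{1,5}; (5,3)→{3,6}; (6,5)→{3,5,7}; (7,7)→{6,7,8}. Safe: 4. Place at column 4.
Columns [2, 8, 6, 1, 3, 5, 7, 4], r−c [-1, -6, -3, 3, 2, 1, 0, 4], r+c [3, 10, 9, 5, 8, 11, 14, 12] are all distinct, so no two queens attack.

(1,2) (2,8) (3,6) (4,1) (5,3) (6,5) (7,7) (8,4)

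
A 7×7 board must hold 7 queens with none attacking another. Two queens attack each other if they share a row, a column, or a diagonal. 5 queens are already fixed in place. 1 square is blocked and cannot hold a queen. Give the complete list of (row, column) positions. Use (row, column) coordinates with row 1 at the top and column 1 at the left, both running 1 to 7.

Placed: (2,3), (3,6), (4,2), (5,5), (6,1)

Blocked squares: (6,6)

Row 1: attacked by (2,3)→{2,3,4}; (3,6)→{4,6}; (4,2)→{2,5}; (5,5)→{1,5}; (6,1)→{1,6}. Safe: 7. Place at column 7.
Row 7: attacked by (1,7)→{1,7}; (2,3)→{3}; (3,6)→{2,6}; (4,2)→{2,5}; (5,5)→{3,5,7}; (6,1)→{1,2}. Safe: 4. Place at column 4.
Columns [7, 3, 6, 2, 5, 1, 4], r−c [-6, -1, -3, 2, 0, 5, 3], r+c [8, 5, 9, 6, 10, 7, 11] are all distinct, so no two queens attack.

(1,7) (2,3) (3,6) (4,2) (5,5) (6,1) (7,4)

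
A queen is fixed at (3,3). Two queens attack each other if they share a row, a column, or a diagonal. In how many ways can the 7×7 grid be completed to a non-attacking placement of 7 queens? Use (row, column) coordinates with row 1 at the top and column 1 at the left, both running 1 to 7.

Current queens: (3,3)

6

Branch on row 1: col 2 → 2; col 4 → 2; col 6 → 1; col 7 → 1.
Sum: 2 + 2 + 1 + 1 = 6.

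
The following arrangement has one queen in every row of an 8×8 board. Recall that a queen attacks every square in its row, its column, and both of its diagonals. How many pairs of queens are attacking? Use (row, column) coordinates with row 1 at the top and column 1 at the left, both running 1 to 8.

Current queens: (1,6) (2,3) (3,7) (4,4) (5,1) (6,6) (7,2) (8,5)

Same column: (1,6)–(6,6) (column 6).
Same diagonal: (4,4)–(6,6) (|4−6| = |4−6| = 2).
Total attacking pairs: 2.

2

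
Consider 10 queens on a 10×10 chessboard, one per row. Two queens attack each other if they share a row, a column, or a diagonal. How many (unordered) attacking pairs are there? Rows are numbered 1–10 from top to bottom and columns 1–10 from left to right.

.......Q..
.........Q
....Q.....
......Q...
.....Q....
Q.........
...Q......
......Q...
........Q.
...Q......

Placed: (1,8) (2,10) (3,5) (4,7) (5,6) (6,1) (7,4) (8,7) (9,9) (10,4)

5

Same column: (4,7)–(8,7) (column 7); (7,4)–(10,4) (column 4).
Same diagonal: (4,7)–(5,6) (|4−5| = |7−6| = 1); (4,7)–(7,4) (|4−7| = |7−4| = 3); (5,6)–(7,4) (|5−7| = |6−4| = 2).
Total attacking pairs: 5.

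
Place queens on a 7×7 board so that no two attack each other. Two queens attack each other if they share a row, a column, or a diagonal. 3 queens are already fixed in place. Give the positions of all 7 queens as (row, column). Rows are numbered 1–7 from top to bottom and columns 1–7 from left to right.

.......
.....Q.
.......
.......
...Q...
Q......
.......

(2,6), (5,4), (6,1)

Row 1: attacked by (2,6)→{5,6,7}; (5,4)→{4}; (6,1)→{1,6}. Safe: 2, 3. Place at column 2.
Row 3: attacked by (1,2)→{2,4}; (2,6)→{5,6,7}; (5,4)→{2,4,6}; (6,1)→{1,4}. Safe: 3. Place at column 3.
Row 4: attacked by (1,2)→{2,5}; (2,6)→{4,6}; (3,3)→{2,3,4}; (5,4)→{3,4,5}; (6,1)→{1,3}. Safe: 7. Place at column 7.
Row 7: attacked by (1,2)→{2}; (2,6)→{1,6}; (3,3)→{3,7}; (4,7)→{4,7}; (5,4)→{2,4,6}; (6,1)→{1,2}. Safe: 5. Place at column 5.
Columns [2, 6, 3, 7, 4, 1, 5], r−c [-1, -4, 0, -3, 1, 5, 2], r+c [3, 8, 6, 11, 9, 7, 12] are all distinct, so no two queens attack.

(1,2) (2,6) (3,3) (4,7) (5,4) (6,1) (7,5)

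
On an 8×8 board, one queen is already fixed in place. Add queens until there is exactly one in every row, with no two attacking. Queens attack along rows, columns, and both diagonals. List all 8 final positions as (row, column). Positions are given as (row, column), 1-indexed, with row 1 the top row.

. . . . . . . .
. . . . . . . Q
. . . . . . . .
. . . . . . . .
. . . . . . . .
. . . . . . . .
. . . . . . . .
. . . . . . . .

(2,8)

Row 1: attacked by (2,8)→{7,8}. Safe: 1, 2, 3, 4, 5, 6. Place at column 5.
Row 3: attacked by (1,5)→{3,5,7}; (2,8)→{7,8}. Safe: 1, 2, 4, 6. Place at column 4.
Row 4: attacked by (1,5)→{2,5,8}; (2,8)→{6,8}; (3,4)→{3,4,5}. Safe: 1, 7. Place at column 1.
Row 5: attacked by (1,5)→{1,5}; (2,8)→{5,8}; (3,4)→{2,4,6}; (4,1)→{1,2}. Safe: 3, 7. Place at column 7.
Row 6: attacked by (1,5)→{5}; (2,8)→{4,8}; (3,4)→{1,4,7}; (4,1)→{1,3}; (5,7)→{6,7,8}. Safe: 2. Place at column 2.
Row 7: attacked by (1,5)→{5}; (2,8)→{3,8}; (3,4)→{4,8}; (4,1)→{1,4}; (5,7)→{5,7}; (6,2)→{1,2,3}. Safe: 6. Place at column 6.
Row 8: attacked by (1,5)→{5}; (2,8)→{2,8}; (3,4)→{4}; (4,1)→{1,5}; (5,7)→{4,7}; (6,2)→{2,4}; (7,6)→{5,6,7}. Safe: 3. Place at column 3.
Columns [5, 8, 4, 1, 7, 2, 6, 3], r−c [-4, -6, -1, 3, -2, 4, 1, 5], r+c [6, 10, 7, 5, 12, 8, 13, 11] are all distinct, so no two queens attack.

(1,5) (2,8) (3,4) (4,1) (5,7) (6,2) (7,6) (8,3)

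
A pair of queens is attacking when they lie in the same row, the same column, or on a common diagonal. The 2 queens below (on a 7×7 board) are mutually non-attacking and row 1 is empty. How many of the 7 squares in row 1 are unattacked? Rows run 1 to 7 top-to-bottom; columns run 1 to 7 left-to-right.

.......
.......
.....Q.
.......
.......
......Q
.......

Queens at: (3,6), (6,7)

3

(3,6) attacks row 1 at column 6 and diagonals 4.
(6,7) attacks row 1 at column 7 and diagonals 2.
Attacked columns: {2, 4, 6, 7}. Safe: {1, 3, 5}.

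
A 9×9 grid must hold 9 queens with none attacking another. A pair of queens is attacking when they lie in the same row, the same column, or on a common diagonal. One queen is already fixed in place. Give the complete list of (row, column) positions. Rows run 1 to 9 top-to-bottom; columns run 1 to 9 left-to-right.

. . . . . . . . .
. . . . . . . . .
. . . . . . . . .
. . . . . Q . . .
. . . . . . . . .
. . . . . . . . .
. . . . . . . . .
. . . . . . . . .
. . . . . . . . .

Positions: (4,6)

Row 1: attacked by (4,6)→{3,6,9}. Safe: 1, 2, 4, 5, 7, 8. Place at column 5.
Row 2: attacked by (1,5)→{4,5,6}; (4,6)→{4,6,8}. Safe: 1, 2, 3, 7, 9. Place at column 3.
Row 3: attacked by (1,5)→{3,5,7}; (2,3)→{2,3,4}; (4,6)→{5,6,7}. Safe: 1, 8, 9. Place at column 8.
Row 5: attacked by (1,5)→{1,5,9}; (2,3)→{3,6}; (3,8)→{6,8}; (4,6)→{5,6,7}. Safe: 2, 4. Place at column 2.
Row 6: attacked by (1,5)→{5}; (2,3)→{3,7}; (3,8)→{5,8}; (4,6)→{4,6,8}; (5,2)→{1,2,3}. Safe: 9. Place at column 9.
Row 7: attacked by (1,5)→{5}; (2,3)→{3,8}; (3,8)→{4,8}; (4,6)→{3,6,9}; (5,2)→{2,4}; (6,9)→{8,9}. Safe: 1, 7. Place at column 1.
Row 8: attacked by (1,5)→{5}; (2,3)→{3,9}; (3,8)→{3,8}; (4,6)→{2,6}; (5,2)→{2,5}; (6,9)→{7,9}; (7,1)→{1,2}. Safe: 4. Place at column 4.
Row 9: attacked by (1,5)→{5}; (2,3)→{3}; (3,8)→{2,8}; (4,6)→{1,6}; (5,2)→{2,6}; (6,9)→{6,9}; (7,1)→{1,3}; (8,4)→{3,4,5}. Safe: 7. Place at column 7.
Columns [5, 3, 8, 6, 2, 9, 1, 4, 7], r−c [-4, -1, -5, -2, 3, -3, 6, 4, 2], r+c [6, 5, 11, 10, 7, 15, 8, 12, 16] are all distinct, so no two queens attack.

(1,5) (2,3) (3,8) (4,6) (5,2) (6,9) (7,1) (8,4) (9,7)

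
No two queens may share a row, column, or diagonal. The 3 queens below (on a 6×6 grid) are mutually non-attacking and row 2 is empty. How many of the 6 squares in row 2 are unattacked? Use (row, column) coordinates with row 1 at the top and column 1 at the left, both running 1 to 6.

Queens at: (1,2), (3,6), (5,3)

1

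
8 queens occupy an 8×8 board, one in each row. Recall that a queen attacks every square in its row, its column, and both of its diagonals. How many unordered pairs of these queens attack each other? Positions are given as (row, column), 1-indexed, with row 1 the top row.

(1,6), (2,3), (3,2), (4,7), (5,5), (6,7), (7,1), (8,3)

5

Same column: (2,3)–(8,3) (column 3); (4,7)–(6,7) (column 7).
Same diagonal: (2,3)–(3,2) (|2−3| = |3−2| = 1); (2,3)–(6,7) (|2−6| = |3−7| = 4); (4,7)–(8,3) (|4−8| = |7−3| = 4).
Total attacking pairs: 5.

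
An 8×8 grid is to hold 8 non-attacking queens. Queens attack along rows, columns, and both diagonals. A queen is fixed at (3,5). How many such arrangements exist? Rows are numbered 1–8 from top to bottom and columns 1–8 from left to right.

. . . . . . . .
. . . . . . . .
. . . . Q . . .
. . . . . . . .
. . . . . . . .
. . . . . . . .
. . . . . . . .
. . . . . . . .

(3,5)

12

Branch on row 1: col 1 → 1; col 2 → 1; col 4 → 6; col 6 → 3; col 8 → 1.
Sum: 1 + 1 + 6 + 3 + 1 = 12.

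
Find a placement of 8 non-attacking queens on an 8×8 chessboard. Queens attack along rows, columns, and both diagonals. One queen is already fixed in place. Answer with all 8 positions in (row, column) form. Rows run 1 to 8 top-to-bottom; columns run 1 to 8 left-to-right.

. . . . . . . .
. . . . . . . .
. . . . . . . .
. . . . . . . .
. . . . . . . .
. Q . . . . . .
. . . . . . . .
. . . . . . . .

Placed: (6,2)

(1,4) (2,7) (3,1) (4,8) (5,5) (6,2) (7,6) (8,3)

Row 1: attacked by (6,2)→{2,7}. Safe: 1, 3, 4, 5, 6, 8. Place at column 4.
Row 2: attacked by (1,4)→{3,4,5}; (6,2)→{2,6}. Safe: 1, 7, 8. Place at column 7.
Row 3: attacked by (1,4)→{2,4,6}; (2,7)→{6,7,8}; (6,2)→{2,5}. Safe: 1, 3. Place at column 1.
Row 4: attacked by (1,4)→{1,4,7}; (2,7)→{5,7}; (3,1)→{1,2}; (6,2)→{2,4}. Safe: 3, 6, 8. Place at column 8.
Row 5: attacked by (1,4)→{4,8}; (2,7)→{4,7}; (3,1)→{1,3}; (4,8)→{7,8}; (6,2)→{1,2,3}. Safe: 5, 6. Place at column 5.
Row 7: attacked by (1,4)→{4}; (2,7)→{2,7}; (3,1)→{1,5}; (4,8)→{5,8}; (5,5)→{3,5,7}; (6,2)→{1,2,3}. Safe: 6. Place at column 6.
Row 8: attacked by (1,4)→{4}; (2,7)→{1,7}; (3,1)→{1,6}; (4,8)→{4,8}; (5,5)→{2,5,8}; (6,2)→{2,4}; (7,6)→{5,6,7}. Safe: 3. Place at column 3.
Columns [4, 7, 1, 8, 5, 2, 6, 3], r−c [-3, -5, 2, -4, 0, 4, 1, 5], r+c [5, 9, 4, 12, 10, 8, 13, 11] are all distinct, so no two queens attack.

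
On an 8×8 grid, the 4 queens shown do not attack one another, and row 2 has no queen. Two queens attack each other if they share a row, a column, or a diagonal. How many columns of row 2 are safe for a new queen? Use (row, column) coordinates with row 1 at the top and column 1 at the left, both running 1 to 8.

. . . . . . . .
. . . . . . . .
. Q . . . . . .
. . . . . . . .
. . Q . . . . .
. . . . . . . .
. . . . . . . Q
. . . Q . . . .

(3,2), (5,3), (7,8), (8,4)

2

(3,2) attacks row 2 at column 2 and diagonals 1, 3.
(5,3) attacks row 2 at column 3 and diagonals 6.
(7,8) attacks row 2 at column 8 and diagonals 3.
(8,4) attacks row 2 at column 4.
Attacked columns: {1, 2, 3, 4, 6, 8}. Safe: {5, 7}.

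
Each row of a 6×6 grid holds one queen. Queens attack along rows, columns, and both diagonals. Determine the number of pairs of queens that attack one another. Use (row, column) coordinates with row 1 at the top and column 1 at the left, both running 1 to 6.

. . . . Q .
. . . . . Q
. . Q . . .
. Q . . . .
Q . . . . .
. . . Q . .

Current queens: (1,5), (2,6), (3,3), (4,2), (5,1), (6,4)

Same diagonal: (1,5)–(2,6) (|1−2| = |5−6| = 1); (1,5)–(3,3) (|1−3| = |5−3| = 2); (1,5)–(4,2) (|1−4| = |5−2| = 3); (1,5)–(5,1) (|1−5| = |5−1| = 4); (3,3)–(4,2) (|3−4| = |3−2| = 1); (3,3)–(5,1) (|3−5| = |3−1| = 2); (4,2)–(5,1) (|4−5| = |2−1| = 1); (4,2)–(6,4) (|4−6| = |2−4| = 2).
Total attacking pairs: 8.

8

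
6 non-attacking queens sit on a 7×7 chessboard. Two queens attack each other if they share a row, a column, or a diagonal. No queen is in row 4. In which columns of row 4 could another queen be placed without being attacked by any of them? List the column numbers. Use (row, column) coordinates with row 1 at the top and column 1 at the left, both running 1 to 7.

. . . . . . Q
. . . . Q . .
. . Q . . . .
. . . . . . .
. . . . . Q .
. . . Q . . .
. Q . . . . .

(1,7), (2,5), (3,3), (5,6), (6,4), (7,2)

columns 1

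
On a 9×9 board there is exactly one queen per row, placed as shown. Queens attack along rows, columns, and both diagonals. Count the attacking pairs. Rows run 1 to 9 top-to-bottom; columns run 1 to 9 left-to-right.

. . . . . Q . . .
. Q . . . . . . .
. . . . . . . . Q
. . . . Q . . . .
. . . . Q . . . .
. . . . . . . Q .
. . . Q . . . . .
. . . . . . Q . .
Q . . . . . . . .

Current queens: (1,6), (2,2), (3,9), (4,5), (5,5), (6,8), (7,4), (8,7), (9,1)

Same column: (4,5)–(5,5) (column 5).
Same diagonal: (2,2)–(5,5) (|2−5| = |2−5| = 3); (5,5)–(9,1) (|5−9| = |5−1| = 4).
Total attacking pairs: 3.

3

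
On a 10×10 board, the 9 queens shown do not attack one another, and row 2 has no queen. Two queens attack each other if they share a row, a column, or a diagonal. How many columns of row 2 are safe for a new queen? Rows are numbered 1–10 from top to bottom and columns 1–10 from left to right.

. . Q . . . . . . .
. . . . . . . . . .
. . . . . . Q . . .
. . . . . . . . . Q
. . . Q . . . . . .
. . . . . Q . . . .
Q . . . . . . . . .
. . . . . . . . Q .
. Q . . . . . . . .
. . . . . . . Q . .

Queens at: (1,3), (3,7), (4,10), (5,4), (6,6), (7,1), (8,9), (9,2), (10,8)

1

(1,3) attacks row 2 at column 3 and diagonals 2, 4.
(3,7) attacks row 2 at column 7 and diagonals 6, 8.
(4,10) attacks row 2 at column 10 and diagonals 8.
(5,4) attacks row 2 at column 4 and diagonals 1, 7.
(6,6) attacks row 2 at column 6 and diagonals 2, 10.
(7,1) attacks row 2 at column 1 and diagonals 6.
(8,9) attacks row 2 at column 9 and diagonals 3.
(9,2) attacks row 2 at column 2 and diagonals 9.
(10,8) attacks row 2 at column 8.
Attacked columns: {1, 2, 3, 4, 6, 7, 8, 9, 10}. Safe: {5}.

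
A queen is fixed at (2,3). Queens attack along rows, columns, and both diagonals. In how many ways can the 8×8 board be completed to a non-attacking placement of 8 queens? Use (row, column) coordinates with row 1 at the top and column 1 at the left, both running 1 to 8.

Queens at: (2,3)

Branch on row 1: col 1 → 0; col 5 → 3; col 6 → 8; col 7 → 2; col 8 → 1.
Sum: 0 + 3 + 8 + 2 + 1 = 14.

14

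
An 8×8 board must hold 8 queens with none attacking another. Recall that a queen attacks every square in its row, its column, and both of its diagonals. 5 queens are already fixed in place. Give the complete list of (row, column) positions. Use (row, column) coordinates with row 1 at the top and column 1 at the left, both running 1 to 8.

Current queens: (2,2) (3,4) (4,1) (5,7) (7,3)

(1,8) (2,2) (3,4) (4,1) (5,7) (6,5) (7,3) (8,6)

Row 1: attacked by (2,2)→{1,2,3}; (3,4)→{2,4,6}; (4,1)→{1,4}; (5,7)→{3,7}; (7,3)→{3}. Safe: 5, 8. Place at column 8.
Row 6: attacked by (1,8)→{3,8}; (2,2)→{2,6}; (3,4)→{1,4,7}; (4,1)→{1,3}; (5,7)→{6,7,8}; (7,3)→{2,3,4}. Safe: 5. Place at column 5.
Row 8: attacked by (1,8)→{1,8}; (2,2)→{2,8}; (3,4)→{4}; (4,1)→{1,5}; (5,7)→{4,7}; (6,5)→{3,5,7}; (7,3)→{2,3,4}. Safe: 6. Place at column 6.
Columns [8, 2, 4, 1, 7, 5, 3, 6], r−c [-7, 0, -1, 3, -2, 1, 4, 2], r+c [9, 4, 7, 5, 12, 11, 10, 14] are all distinct, so no two queens attack.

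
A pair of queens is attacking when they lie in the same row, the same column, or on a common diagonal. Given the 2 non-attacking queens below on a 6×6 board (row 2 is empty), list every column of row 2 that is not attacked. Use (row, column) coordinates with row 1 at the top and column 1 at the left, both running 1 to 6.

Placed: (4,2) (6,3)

columns 1, 5, 6

(4,2) attacks row 2 at column 2 and diagonals 4.
(6,3) attacks row 2 at column 3.
Attacked columns: {2, 3, 4}. Safe: {1, 5, 6}.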